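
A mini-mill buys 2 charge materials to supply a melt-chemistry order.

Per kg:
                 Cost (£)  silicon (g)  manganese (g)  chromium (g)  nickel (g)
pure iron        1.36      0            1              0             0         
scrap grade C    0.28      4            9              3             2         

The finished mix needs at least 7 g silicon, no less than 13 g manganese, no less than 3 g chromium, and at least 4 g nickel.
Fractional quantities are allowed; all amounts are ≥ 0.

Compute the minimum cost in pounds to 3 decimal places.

£0.560

Treat it as an LP. Let x1 = kg of pure iron, x2 = kg of scrap grade C.
Minimise 1.36x1 + 0.28x2 s.t.:
  4x2 ≥ 7   (silicon)
  1x1 + 9x2 ≥ 13   (manganese)
  3x2 ≥ 3   (chromium)
  2x2 ≥ 4   (nickel)
  x1, x2 ≥ 0.
The cheapest feasible vertex uses only scrap grade C; pure iron is not used. The nickel requirement is met with equality.
Optimal quantities: scrap grade C = 2 kg.
Total cost: 0.28·2 = 0.56000.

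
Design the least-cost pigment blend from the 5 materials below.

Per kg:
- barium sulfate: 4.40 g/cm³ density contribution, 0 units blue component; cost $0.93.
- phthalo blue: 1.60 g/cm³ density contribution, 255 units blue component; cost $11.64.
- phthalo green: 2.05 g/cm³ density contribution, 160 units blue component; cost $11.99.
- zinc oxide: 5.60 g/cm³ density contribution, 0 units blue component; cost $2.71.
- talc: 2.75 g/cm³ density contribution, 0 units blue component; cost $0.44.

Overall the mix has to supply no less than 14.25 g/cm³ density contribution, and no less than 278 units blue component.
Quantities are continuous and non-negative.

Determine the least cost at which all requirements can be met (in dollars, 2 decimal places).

Treat it as an LP. Let x1 = kg of barium sulfate, x2 = kg of phthalo blue, x3 = kg of phthalo green, x4 = kg of zinc oxide, x5 = kg of talc.
min 0.93x1 + 11.64x2 + 11.99x3 + 2.71x4 + 0.44x5 subject to:
  4.4x1 + 1.6x2 + 2.05x3 + 5.6x4 + 2.75x5 ≥ 14.25   (density contribution)
  255x2 + 160x3 ≥ 278   (blue component)
  x1, x2, x3, x4, x5 ≥ 0.
The optimal basis is {phthalo blue, talc}; barium sulfate, phthalo green, zinc oxide drop out. There the density contribution and blue component constraints are tight.
Solving gives x2 = 1.09, x5 = 4.548.
Total cost: 11.64·1.09 + 0.44·4.548 = 14.6887.

$14.69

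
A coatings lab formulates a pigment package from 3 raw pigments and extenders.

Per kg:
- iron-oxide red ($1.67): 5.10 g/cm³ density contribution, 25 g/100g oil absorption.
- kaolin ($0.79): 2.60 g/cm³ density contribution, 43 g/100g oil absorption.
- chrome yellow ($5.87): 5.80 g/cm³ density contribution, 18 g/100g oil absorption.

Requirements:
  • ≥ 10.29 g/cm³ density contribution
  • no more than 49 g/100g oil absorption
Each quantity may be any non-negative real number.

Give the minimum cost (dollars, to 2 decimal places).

Set it up as a linear program. Let x1 = kg of iron-oxide red, x2 = kg of kaolin, x3 = kg of chrome yellow.
min 1.67x1 + 0.79x2 + 5.87x3 subject to:
  5.1x1 + 2.6x2 + 5.8x3 ≥ 10.29   (density contribution)
  25x1 + 43x2 + 18x3 ≤ 49   (oil absorption)
  x1, x2, x3 ≥ 0.
At the optimum only iron-oxide red, chrome yellow are positive (kaolin = 0). There the density contribution and oil absorption constraints are tight.
Optimal quantities: iron-oxide red = 1.861 kg, chrome yellow = 0.1382 kg.
Objective = 1.67·1.861 + 5.87·0.1382 = 3.9191.

$3.92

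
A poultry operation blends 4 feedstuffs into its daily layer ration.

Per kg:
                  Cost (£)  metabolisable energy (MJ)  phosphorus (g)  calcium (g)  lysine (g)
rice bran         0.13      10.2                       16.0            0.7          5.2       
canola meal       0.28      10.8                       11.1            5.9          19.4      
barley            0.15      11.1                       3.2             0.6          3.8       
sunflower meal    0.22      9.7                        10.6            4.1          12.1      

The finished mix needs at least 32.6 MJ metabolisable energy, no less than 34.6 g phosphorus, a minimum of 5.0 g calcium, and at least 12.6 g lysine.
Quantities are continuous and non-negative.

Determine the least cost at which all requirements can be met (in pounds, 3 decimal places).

Let x1 = kg of rice bran, x2 = kg of canola meal, x3 = kg of barley, x4 = kg of sunflower meal.
Minimize 0.13x1 + 0.28x2 + 0.15x3 + 0.22x4 with:
  10.2x1 + 10.8x2 + 11.1x3 + 9.7x4 ≥ 32.6   (metabolisable energy)
  16x1 + 11.1x2 + 3.2x3 + 10.6x4 ≥ 34.6   (phosphorus)
  0.7x1 + 5.9x2 + 0.6x3 + 4.1x4 ≥ 5   (calcium)
  5.2x1 + 19.4x2 + 3.8x3 + 12.1x4 ≥ 12.6   (lysine)
  x1, x2, x3, x4 ≥ 0.
The minimum-cost mix takes nothing from barley, sunflower meal — only rice bran, canola meal. The metabolisable energy and calcium requirements are met with equality.
So rice bran = 2.629 kg, canola meal = 0.5355 kg.
Cost = 0.13·2.629 + 0.28·0.5355 = 0.49171.

£0.492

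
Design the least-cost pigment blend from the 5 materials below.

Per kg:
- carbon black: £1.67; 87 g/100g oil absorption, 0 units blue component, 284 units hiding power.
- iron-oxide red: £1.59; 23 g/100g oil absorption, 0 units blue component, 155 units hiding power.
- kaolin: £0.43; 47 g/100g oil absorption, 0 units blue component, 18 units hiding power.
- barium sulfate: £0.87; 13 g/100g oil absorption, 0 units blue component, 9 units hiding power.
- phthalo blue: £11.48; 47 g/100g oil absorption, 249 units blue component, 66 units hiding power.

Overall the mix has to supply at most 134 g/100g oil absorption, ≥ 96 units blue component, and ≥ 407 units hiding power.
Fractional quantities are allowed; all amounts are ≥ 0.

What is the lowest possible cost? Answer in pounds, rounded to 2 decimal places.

Let x1 = kg of carbon black, x2 = kg of iron-oxide red, x3 = kg of kaolin, x4 = kg of barium sulfate, x5 = kg of phthalo blue.
Minimise 1.67x1 + 1.59x2 + 0.43x3 + 0.87x4 + 11.48x5 s.t.:
  87x1 + 23x2 + 47x3 + 13x4 + 47x5 ≤ 134   (oil absorption)
  249x5 ≥ 96   (blue component)
  284x1 + 155x2 + 18x3 + 9x4 + 66x5 ≥ 407   (hiding power)
  x1, x2, x3, x4, x5 ≥ 0.
The optimal basis is {carbon black, iron-oxide red, phthalo blue}; kaolin, barium sulfate drop out. Binding constraints: oil absorption, blue component, hiding power.
So carbon black = 1.321 kg, iron-oxide red = 0.04105 kg, phthalo blue = 0.3855 kg.
Objective = 1.67·1.321 + 1.59·0.04105 + 11.48·0.3855 = 6.6969.

£6.70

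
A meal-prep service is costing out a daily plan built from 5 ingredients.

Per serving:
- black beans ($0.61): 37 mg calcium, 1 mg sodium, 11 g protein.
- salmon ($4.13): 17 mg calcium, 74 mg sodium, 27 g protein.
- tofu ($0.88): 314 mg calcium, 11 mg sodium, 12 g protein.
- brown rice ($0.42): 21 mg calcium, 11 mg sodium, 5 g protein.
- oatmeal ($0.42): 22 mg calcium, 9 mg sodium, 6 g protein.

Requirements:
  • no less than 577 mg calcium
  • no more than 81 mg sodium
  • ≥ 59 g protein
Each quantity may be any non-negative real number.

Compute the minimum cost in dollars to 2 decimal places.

$3.57

Let x1 = servings of black beans, x2 = servings of salmon, x3 = servings of tofu, x4 = servings of brown rice, x5 = servings of oatmeal.
Minimise 0.61x1 + 4.13x2 + 0.88x3 + 0.42x4 + 0.42x5 s.t.:
  37x1 + 17x2 + 314x3 + 21x4 + 22x5 ≥ 577   (calcium)
  1x1 + 74x2 + 11x3 + 11x4 + 9x5 ≤ 81   (sodium)
  11x1 + 27x2 + 12x3 + 5x4 + 6x5 ≥ 59   (protein)
  x1, x2, x3, x4, x5 ≥ 0.
The minimum-cost mix takes nothing from salmon, brown rice, oatmeal — only black beans, tofu. There the calcium and protein constraints are tight.
Optimal quantities: black beans = 3.854 servings, tofu = 1.383 servings.
Cost = 0.61·3.854 + 0.88·1.383 = 3.5680.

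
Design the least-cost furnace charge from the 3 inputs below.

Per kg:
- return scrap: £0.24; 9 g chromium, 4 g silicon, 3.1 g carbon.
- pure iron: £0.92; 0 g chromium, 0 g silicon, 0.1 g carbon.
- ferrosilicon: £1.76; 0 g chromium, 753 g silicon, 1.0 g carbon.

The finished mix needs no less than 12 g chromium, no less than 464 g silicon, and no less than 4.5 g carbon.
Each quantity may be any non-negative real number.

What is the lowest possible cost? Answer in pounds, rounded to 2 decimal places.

£1.39

Treat it as an LP. Let x1 = kg of return scrap, x2 = kg of pure iron, x3 = kg of ferrosilicon.
Minimise 0.24x1 + 0.92x2 + 1.76x3 subject to:
  9x1 ≥ 12   (chromium)
  4x1 + 753x3 ≥ 464   (silicon)
  3.1x1 + 0.1x2 + 1x3 ≥ 4.5   (carbon)
  x1, x2, x3 ≥ 0.
The cheapest feasible vertex uses only return scrap, ferrosilicon; pure iron is not used. There the chromium and silicon constraints are tight.
Solving gives x1 = 1.333, x3 = 0.6091.
Objective = 0.24·1.333 + 1.76·0.6091 = 1.3919.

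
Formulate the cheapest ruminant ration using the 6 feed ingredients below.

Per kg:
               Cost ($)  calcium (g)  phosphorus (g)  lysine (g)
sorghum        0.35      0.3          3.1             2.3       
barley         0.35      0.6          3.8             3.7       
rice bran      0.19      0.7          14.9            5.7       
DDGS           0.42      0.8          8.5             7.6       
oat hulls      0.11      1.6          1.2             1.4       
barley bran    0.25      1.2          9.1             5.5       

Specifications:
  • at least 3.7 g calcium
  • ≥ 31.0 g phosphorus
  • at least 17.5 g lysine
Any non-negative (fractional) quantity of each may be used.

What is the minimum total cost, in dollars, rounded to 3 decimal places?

$0.652

Set it up as a linear program. Let x1 = kg of sorghum, x2 = kg of barley, x3 = kg of rice bran, x4 = kg of DDGS, x5 = kg of oat hulls, x6 = kg of barley bran.
Minimize 0.35x1 + 0.35x2 + 0.19x3 + 0.42x4 + 0.11x5 + 0.25x6 subject to:
  0.3x1 + 0.6x2 + 0.7x3 + 0.8x4 + 1.6x5 + 1.2x6 ≥ 3.7   (calcium)
  3.1x1 + 3.8x2 + 14.9x3 + 8.5x4 + 1.2x5 + 9.1x6 ≥ 31   (phosphorus)
  2.3x1 + 3.7x2 + 5.7x3 + 7.6x4 + 1.4x5 + 5.5x6 ≥ 17.5   (lysine)
  x1, x2, x3, x4, x5, x6 ≥ 0.
The optimal basis is {rice bran, oat hulls}; sorghum, barley, DDGS, barley bran drop out. The calcium and lysine requirements are met with equality.
Solving gives x3 = 2.803, x5 = 1.086.
Cost = 0.19·2.803 + 0.11·1.086 = 0.65203.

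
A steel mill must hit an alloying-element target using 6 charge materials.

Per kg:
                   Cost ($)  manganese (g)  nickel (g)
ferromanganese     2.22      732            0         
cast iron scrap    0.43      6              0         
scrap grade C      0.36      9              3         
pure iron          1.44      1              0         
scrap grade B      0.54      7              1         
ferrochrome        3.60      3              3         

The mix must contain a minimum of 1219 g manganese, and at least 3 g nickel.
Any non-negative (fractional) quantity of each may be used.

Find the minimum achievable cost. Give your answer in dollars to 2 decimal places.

This is a linear program. Let x1 = kg of ferromanganese, x2 = kg of cast iron scrap, x3 = kg of scrap grade C, x4 = kg of pure iron, x5 = kg of scrap grade B, x6 = kg of ferrochrome.
Minimise 2.22x1 + 0.43x2 + 0.36x3 + 1.44x4 + 0.54x5 + 3.6x6 with:
  732x1 + 6x2 + 9x3 + 1x4 + 7x5 + 3x6 ≥ 1219   (manganese)
  3x3 + 1x5 + 3x6 ≥ 3   (nickel)
  x1, x2, x3, x4, x5, x6 ≥ 0.
The minimum-cost mix takes nothing from cast iron scrap, pure iron, scrap grade B, ferrochrome — only ferromanganese, scrap grade C. There the manganese and nickel constraints are tight.
That vertex is x1 = 1.653, x3 = 1.
Objective = 2.22·1.653 + 0.36·1 = 4.0297.

$4.03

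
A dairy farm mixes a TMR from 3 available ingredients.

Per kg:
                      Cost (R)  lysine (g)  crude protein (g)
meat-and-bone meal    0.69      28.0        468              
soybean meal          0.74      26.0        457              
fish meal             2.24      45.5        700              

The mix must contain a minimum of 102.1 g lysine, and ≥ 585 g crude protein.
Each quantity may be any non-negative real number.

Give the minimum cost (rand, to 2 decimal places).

R2.52

Let x1 = kg of meat-and-bone meal, x2 = kg of soybean meal, x3 = kg of fish meal.
Minimize 0.69x1 + 0.74x2 + 2.24x3 subject to:
  28x1 + 26x2 + 45.5x3 ≥ 102.1   (lysine)
  468x1 + 457x2 + 700x3 ≥ 585   (crude protein)
  x1, x2, x3 ≥ 0.
The minimum-cost mix takes nothing from soybean meal, fish meal — only meat-and-bone meal. There the lysine constraint is tight.
So meat-and-bone meal = 3.646 kg.
Hence cost = 0.69·3.646 = R2.5157.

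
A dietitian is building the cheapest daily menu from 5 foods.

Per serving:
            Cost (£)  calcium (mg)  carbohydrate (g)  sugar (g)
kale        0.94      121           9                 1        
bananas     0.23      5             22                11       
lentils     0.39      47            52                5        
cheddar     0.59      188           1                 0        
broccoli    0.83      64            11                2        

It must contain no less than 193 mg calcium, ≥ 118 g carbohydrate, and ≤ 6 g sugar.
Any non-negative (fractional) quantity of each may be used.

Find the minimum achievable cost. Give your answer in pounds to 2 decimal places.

£33.27

Let x1 = servings of kale, x2 = servings of bananas, x3 = servings of lentils, x4 = servings of cheddar, x5 = servings of broccoli.
Minimize 0.94x1 + 0.23x2 + 0.39x3 + 0.59x4 + 0.83x5 with:
  121x1 + 5x2 + 47x3 + 188x4 + 64x5 ≥ 193   (calcium)
  9x1 + 22x2 + 52x3 + 1x4 + 11x5 ≥ 118   (carbohydrate)
  1x1 + 11x2 + 5x3 + 2x5 ≤ 6   (sugar)
  x1, x2, x3, x4, x5 ≥ 0.
The minimum-cost mix takes nothing from kale, bananas, broccoli — only lentils, cheddar. Binding constraints: carbohydrate and sugar.
So lentils = 1.2 servings, cheddar = 55.6 servings.
Cost = 0.39·1.2 + 0.59·55.6 = 33.2720.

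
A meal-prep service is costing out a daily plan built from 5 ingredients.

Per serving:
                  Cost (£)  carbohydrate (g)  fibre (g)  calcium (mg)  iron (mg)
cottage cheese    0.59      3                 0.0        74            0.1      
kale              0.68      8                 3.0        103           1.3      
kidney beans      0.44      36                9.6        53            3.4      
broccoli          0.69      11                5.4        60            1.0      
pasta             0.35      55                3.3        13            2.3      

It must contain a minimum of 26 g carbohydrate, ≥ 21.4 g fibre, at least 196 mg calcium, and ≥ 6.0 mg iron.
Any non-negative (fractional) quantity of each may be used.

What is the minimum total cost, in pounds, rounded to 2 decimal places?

Treat it as an LP. Let x1 = servings of cottage cheese, x2 = servings of kale, x3 = servings of kidney beans, x4 = servings of broccoli, x5 = servings of pasta.
Minimise 0.59x1 + 0.68x2 + 0.44x3 + 0.69x4 + 0.35x5 subject to:
  3x1 + 8x2 + 36x3 + 11x4 + 55x5 ≥ 26   (carbohydrate)
  3x2 + 9.6x3 + 5.4x4 + 3.3x5 ≥ 21.4   (fibre)
  74x1 + 103x2 + 53x3 + 60x4 + 13x5 ≥ 196   (calcium)
  0.1x1 + 1.3x2 + 3.4x3 + 1x4 + 2.3x5 ≥ 6   (iron)
  x1, x2, x3, x4, x5 ≥ 0.
The cheapest feasible vertex uses only kale, kidney beans; cottage cheese, broccoli, pasta are not used. Binding constraints: fibre and calcium.
Solving gives x2 = 0.9007, x3 = 1.948.
Hence cost = 0.68·0.9007 + 0.44·1.948 = £1.4696.

£1.47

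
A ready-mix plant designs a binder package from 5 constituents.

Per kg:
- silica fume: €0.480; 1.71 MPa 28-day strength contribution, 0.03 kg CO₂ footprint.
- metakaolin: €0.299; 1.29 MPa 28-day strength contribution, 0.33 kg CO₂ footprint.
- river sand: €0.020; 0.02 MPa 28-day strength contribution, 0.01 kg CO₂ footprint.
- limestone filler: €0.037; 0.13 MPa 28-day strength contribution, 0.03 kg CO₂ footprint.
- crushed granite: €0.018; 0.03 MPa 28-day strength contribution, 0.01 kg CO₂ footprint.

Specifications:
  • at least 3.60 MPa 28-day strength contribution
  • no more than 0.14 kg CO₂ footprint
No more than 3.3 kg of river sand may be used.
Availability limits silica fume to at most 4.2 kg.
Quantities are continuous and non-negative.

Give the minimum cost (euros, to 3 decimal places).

Treat it as an LP. Let x1 = kg of silica fume, x2 = kg of metakaolin, x3 = kg of river sand, x4 = kg of limestone filler, x5 = kg of crushed granite.
Minimise 0.48x1 + 0.299x2 + 0.02x3 + 0.037x4 + 0.018x5 with:
  1.71x1 + 1.29x2 + 0.02x3 + 0.13x4 + 0.03x5 ≥ 3.6   (28-day strength contribution)
  0.03x1 + 0.33x2 + 0.01x3 + 0.03x4 + 0.01x5 ≤ 0.14   (CO₂ footprint)
  x3 ≤ 3.3
  x1 ≤ 4.2
  x1, x2, x3, x4, x5 ≥ 0.
At the optimum only silica fume, metakaolin are positive (river sand, limestone filler, crushed granite = 0). Binding constraints: 28-day strength contribution and CO₂ footprint.
So silica fume = 1.917 kg, metakaolin = 0.25 kg.
Hence cost = 0.48·1.917 + 0.299·0.25 = €0.99491.

€0.995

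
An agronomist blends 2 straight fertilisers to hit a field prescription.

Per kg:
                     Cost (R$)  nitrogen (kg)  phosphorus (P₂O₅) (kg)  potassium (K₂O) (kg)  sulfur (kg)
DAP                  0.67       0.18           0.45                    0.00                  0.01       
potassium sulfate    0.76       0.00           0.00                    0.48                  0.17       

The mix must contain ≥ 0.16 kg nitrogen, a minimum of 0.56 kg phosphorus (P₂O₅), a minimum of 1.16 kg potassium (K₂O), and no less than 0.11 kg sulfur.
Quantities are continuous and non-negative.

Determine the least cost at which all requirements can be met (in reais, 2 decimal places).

R$2.67

Let x1 = kg of DAP, x2 = kg of potassium sulfate.
Minimize 0.67x1 + 0.76x2 with:
  0.18x1 ≥ 0.16   (nitrogen)
  0.45x1 ≥ 0.56   (phosphorus (P₂O₅))
  0.48x2 ≥ 1.16   (potassium (K₂O))
  0.01x1 + 0.17x2 ≥ 0.11   (sulfur)
  x1, x2 ≥ 0.
Both inputs are positive at the optimum. The phosphorus (P₂O₅) and potassium (K₂O) requirements are met with equality.
That vertex is x1 = 1.244, x2 = 2.417.
Cost = 0.67·1.244 + 0.76·2.417 = 2.6704.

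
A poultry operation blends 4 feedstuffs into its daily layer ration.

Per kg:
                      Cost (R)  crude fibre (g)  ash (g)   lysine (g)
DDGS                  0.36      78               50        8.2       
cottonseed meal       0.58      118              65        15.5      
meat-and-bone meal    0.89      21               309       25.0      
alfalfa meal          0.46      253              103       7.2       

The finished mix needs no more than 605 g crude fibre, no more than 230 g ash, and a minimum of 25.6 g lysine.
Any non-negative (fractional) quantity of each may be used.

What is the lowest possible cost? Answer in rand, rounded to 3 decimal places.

R0.931

Let x1 = kg of DDGS, x2 = kg of cottonseed meal, x3 = kg of meat-and-bone meal, x4 = kg of alfalfa meal.
Minimize 0.36x1 + 0.58x2 + 0.89x3 + 0.46x4 subject to:
  78x1 + 118x2 + 21x3 + 253x4 ≤ 605   (crude fibre)
  50x1 + 65x2 + 309x3 + 103x4 ≤ 230   (ash)
  8.2x1 + 15.5x2 + 25x3 + 7.2x4 ≥ 25.6   (lysine)
  x1, x2, x3, x4 ≥ 0.
The optimal basis is {cottonseed meal, meat-and-bone meal}; DDGS, alfalfa meal drop out. The ash and lysine requirements are met with equality.
So cottonseed meal = 0.6827 kg, meat-and-bone meal = 0.6007 kg.
Total cost: 0.58·0.6827 + 0.89·0.6007 = 0.93059.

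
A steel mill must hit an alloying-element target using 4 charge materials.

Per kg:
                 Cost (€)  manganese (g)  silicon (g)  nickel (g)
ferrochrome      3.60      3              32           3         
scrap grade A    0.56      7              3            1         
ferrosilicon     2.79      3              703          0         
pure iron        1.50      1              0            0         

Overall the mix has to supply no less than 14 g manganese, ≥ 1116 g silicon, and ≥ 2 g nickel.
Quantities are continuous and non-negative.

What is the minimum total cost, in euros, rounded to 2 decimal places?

This is a linear program. Let x1 = kg of ferrochrome, x2 = kg of scrap grade A, x3 = kg of ferrosilicon, x4 = kg of pure iron.
min 3.6x1 + 0.56x2 + 2.79x3 + 1.5x4 s.t.:
  3x1 + 7x2 + 3x3 + 1x4 ≥ 14   (manganese)
  32x1 + 3x2 + 703x3 ≥ 1116   (silicon)
  3x1 + 1x2 ≥ 2   (nickel)
  x1, x2, x3, x4 ≥ 0.
The minimum-cost mix takes nothing from ferrochrome, pure iron — only scrap grade A, ferrosilicon. Binding constraints: silicon and nickel.
That vertex is x2 = 2, x3 = 1.579.
Total cost: 0.56·2 + 2.79·1.579 = 5.5254.

€5.53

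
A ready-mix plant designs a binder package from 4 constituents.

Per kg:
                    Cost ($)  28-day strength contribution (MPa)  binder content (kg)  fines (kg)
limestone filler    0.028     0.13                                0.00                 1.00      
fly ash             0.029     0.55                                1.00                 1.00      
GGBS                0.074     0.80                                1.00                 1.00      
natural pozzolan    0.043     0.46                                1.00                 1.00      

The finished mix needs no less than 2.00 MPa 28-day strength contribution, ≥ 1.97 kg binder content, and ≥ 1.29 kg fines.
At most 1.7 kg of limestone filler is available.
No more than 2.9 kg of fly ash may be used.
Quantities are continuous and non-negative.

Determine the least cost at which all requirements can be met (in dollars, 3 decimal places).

$0.122

Treat it as an LP. Let x1 = kg of limestone filler, x2 = kg of fly ash, x3 = kg of GGBS, x4 = kg of natural pozzolan.
min 0.028x1 + 0.029x2 + 0.074x3 + 0.043x4 with:
  0.13x1 + 0.55x2 + 0.8x3 + 0.46x4 ≥ 2   (28-day strength contribution)
  1x2 + 1x3 + 1x4 ≥ 1.97   (binder content)
  1x1 + 1x2 + 1x3 + 1x4 ≥ 1.29   (fines)
  x1 ≤ 1.7
  x2 ≤ 2.9
  x1, x2, x3, x4 ≥ 0.
At the optimum only fly ash, GGBS are positive (limestone filler, natural pozzolan = 0). Binding constraints: 28-day strength contribution and the fly ash cap.
So fly ash = 2.9 kg, GGBS = 0.5062 kg.
Objective = 0.029·2.9 + 0.074·0.5062 = 0.12156.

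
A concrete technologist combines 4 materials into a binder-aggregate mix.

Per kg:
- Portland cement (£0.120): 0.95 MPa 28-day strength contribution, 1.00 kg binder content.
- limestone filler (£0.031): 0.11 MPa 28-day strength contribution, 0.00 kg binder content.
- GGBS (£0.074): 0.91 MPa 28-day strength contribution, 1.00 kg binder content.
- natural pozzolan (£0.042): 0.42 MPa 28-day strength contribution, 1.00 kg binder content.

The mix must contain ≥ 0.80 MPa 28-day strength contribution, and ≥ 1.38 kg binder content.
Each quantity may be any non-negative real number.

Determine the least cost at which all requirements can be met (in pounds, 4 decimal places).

£0.0724

Set it up as a linear program. Let x1 = kg of Portland cement, x2 = kg of limestone filler, x3 = kg of GGBS, x4 = kg of natural pozzolan.
min 0.12x1 + 0.031x2 + 0.074x3 + 0.042x4 subject to:
  0.95x1 + 0.11x2 + 0.91x3 + 0.42x4 ≥ 0.8   (28-day strength contribution)
  1x1 + 1x3 + 1x4 ≥ 1.38   (binder content)
  x1, x2, x3, x4 ≥ 0.
At the optimum only GGBS, natural pozzolan are positive (Portland cement, limestone filler = 0). The 28-day strength contribution and binder content requirements are met with equality.
So GGBS = 0.4498 kg, natural pozzolan = 0.9302 kg.
Total cost: 0.074·0.4498 + 0.042·0.9302 = 0.072354.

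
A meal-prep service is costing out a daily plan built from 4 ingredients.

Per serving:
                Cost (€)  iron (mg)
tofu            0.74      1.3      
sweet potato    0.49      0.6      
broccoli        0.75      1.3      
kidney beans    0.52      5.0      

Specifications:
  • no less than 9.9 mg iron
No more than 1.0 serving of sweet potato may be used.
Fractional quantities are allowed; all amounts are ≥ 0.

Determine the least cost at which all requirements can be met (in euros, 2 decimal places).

This is a linear program. Let x1 = servings of tofu, x2 = servings of sweet potato, x3 = servings of broccoli, x4 = servings of kidney beans.
Minimise 0.74x1 + 0.49x2 + 0.75x3 + 0.52x4 subject to:
  1.3x1 + 0.6x2 + 1.3x3 + 5x4 ≥ 9.9   (iron)
  x2 ≤ 1
  x1, x2, x3, x4 ≥ 0.
The optimal basis is {kidney beans}; tofu, sweet potato, broccoli drop out. The iron requirement is met with equality.
So kidney beans = 1.98 servings.
Hence cost = 0.52·1.98 = €1.0296.

€1.03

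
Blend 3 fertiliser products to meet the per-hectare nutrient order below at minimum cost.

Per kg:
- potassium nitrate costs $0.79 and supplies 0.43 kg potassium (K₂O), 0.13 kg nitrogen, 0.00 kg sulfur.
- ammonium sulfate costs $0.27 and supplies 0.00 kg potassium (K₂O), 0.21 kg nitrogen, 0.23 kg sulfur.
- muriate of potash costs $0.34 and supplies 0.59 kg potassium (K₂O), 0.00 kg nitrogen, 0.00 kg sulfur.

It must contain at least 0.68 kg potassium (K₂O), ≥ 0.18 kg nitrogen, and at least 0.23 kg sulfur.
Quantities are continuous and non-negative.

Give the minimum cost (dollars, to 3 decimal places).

Set it up as a linear program. Let x1 = kg of potassium nitrate, x2 = kg of ammonium sulfate, x3 = kg of muriate of potash.
Minimize 0.79x1 + 0.27x2 + 0.34x3 with:
  0.43x1 + 0.59x3 ≥ 0.68   (potassium (K₂O))
  0.13x1 + 0.21x2 ≥ 0.18   (nitrogen)
  0.23x2 ≥ 0.23   (sulfur)
  x1, x2, x3 ≥ 0.
The optimal basis is {ammonium sulfate, muriate of potash}; potassium nitrate drops out. Binding constraints: potassium (K₂O) and sulfur.
Optimal quantities: ammonium sulfate = 1 kg, muriate of potash = 1.153 kg.
Total cost: 0.27·1 + 0.34·1.153 = 0.66202.

$0.662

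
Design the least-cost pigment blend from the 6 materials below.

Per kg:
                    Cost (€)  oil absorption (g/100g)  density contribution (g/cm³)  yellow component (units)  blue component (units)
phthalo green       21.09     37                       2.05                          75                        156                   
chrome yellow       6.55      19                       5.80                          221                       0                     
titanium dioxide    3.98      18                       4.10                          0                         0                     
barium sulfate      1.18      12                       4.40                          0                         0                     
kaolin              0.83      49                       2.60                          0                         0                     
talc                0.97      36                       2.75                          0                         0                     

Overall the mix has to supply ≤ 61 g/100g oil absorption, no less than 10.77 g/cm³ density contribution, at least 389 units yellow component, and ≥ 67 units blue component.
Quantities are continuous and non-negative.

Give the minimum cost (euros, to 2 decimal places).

Let x1 = kg of phthalo green, x2 = kg of chrome yellow, x3 = kg of titanium dioxide, x4 = kg of barium sulfate, x5 = kg of kaolin, x6 = kg of talc.
Minimise 21.09x1 + 6.55x2 + 3.98x3 + 1.18x4 + 0.83x5 + 0.97x6 s.t.:
  37x1 + 19x2 + 18x3 + 12x4 + 49x5 + 36x6 ≤ 61   (oil absorption)
  2.05x1 + 5.8x2 + 4.1x3 + 4.4x4 + 2.6x5 + 2.75x6 ≥ 10.77   (density contribution)
  75x1 + 221x2 ≥ 389   (yellow component)
  156x1 ≥ 67   (blue component)
  x1, x2, x3, x4, x5, x6 ≥ 0.
At the optimum only phthalo green, chrome yellow, barium sulfate are positive (titanium dioxide, kaolin, talc = 0). Binding constraints: density contribution, yellow component, blue component.
Solving gives x1 = 0.4295, x2 = 1.614, x4 = 0.1195.
Hence cost = 21.09·0.4295 + 6.55·1.614 + 1.18·0.1195 = €19.7709.

€19.77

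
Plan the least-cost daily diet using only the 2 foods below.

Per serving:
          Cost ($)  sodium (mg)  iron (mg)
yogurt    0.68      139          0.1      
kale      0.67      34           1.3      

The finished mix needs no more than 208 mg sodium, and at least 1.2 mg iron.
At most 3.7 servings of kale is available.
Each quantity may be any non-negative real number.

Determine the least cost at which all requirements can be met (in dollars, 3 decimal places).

Let x1 = servings of yogurt, x2 = servings of kale.
min 0.68x1 + 0.67x2 s.t.:
  139x1 + 34x2 ≤ 208   (sodium)
  0.1x1 + 1.3x2 ≥ 1.2   (iron)
  x2 ≤ 3.7
  x1, x2 ≥ 0.
The optimal basis is {kale}; yogurt drops out. The iron requirement is met with equality.
Optimal quantities: kale = 0.9231 servings.
Objective = 0.67·0.9231 = 0.61848.

$0.618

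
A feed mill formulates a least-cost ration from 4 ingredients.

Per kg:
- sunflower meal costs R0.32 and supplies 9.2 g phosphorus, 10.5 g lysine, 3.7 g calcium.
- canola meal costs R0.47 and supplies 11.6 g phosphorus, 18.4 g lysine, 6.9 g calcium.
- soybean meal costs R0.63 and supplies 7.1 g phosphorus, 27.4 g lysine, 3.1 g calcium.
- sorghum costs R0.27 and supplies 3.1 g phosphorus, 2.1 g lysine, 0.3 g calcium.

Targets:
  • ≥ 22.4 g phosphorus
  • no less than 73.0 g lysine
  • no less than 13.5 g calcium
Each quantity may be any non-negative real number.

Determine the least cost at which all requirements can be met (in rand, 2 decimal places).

R1.73

Let x1 = kg of sunflower meal, x2 = kg of canola meal, x3 = kg of soybean meal, x4 = kg of sorghum.
Minimize 0.32x1 + 0.47x2 + 0.63x3 + 0.27x4 subject to:
  9.2x1 + 11.6x2 + 7.1x3 + 3.1x4 ≥ 22.4   (phosphorus)
  10.5x1 + 18.4x2 + 27.4x3 + 2.1x4 ≥ 73   (lysine)
  3.7x1 + 6.9x2 + 3.1x3 + 0.3x4 ≥ 13.5   (calcium)
  x1, x2, x3, x4 ≥ 0.
At the optimum only canola meal, soybean meal are positive (sunflower meal, sorghum = 0). The lysine and calcium requirements are met with equality.
Optimal quantities: canola meal = 1.088 kg, soybean meal = 1.934 kg.
Hence cost = 0.47·1.088 + 0.63·1.934 = R1.7298.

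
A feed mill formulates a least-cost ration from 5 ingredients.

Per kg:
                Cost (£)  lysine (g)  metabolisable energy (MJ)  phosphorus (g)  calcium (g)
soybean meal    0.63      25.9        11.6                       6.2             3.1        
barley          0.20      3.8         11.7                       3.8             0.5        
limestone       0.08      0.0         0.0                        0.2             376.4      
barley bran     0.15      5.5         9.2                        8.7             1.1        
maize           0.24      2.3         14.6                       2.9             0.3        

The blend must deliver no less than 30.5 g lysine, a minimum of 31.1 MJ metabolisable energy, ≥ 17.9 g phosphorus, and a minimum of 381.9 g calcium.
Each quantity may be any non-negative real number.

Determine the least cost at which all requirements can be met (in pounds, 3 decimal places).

Let x1 = kg of soybean meal, x2 = kg of barley, x3 = kg of limestone, x4 = kg of barley bran, x5 = kg of maize.
Minimise 0.63x1 + 0.2x2 + 0.08x3 + 0.15x4 + 0.24x5 s.t.:
  25.9x1 + 3.8x2 + 5.5x4 + 2.3x5 ≥ 30.5   (lysine)
  11.6x1 + 11.7x2 + 9.2x4 + 14.6x5 ≥ 31.1   (metabolisable energy)
  6.2x1 + 3.8x2 + 0.2x3 + 8.7x4 + 2.9x5 ≥ 17.9   (phosphorus)
  3.1x1 + 0.5x2 + 376.4x3 + 1.1x4 + 0.3x5 ≥ 381.9   (calcium)
  x1, x2, x3, x4, x5 ≥ 0.
At the optimum only soybean meal, limestone, barley bran are positive (barley, maize = 0). There the lysine, metabolisable energy, calcium constraints are tight.
That vertex is x1 = 0.6279, x3 = 1.002, x4 = 2.589.
Total cost: 0.63·0.6279 + 0.08·1.002 + 0.15·2.589 = 0.86409.

£0.864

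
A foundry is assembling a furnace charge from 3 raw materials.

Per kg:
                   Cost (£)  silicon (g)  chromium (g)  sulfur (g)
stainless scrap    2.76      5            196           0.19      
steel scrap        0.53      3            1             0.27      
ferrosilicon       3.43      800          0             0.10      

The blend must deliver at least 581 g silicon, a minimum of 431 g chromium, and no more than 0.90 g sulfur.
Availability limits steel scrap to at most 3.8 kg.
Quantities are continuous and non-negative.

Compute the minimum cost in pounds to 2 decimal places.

£8.51

Set it up as a linear program. Let x1 = kg of stainless scrap, x2 = kg of steel scrap, x3 = kg of ferrosilicon.
Minimize 2.76x1 + 0.53x2 + 3.43x3 with:
  5x1 + 3x2 + 800x3 ≥ 581   (silicon)
  196x1 + 1x2 ≥ 431   (chromium)
  0.19x1 + 0.27x2 + 0.1x3 ≤ 0.9   (sulfur)
  x2 ≤ 3.8
  x1, x2, x3 ≥ 0.
At the optimum only stainless scrap, ferrosilicon are positive (steel scrap = 0). Binding constraints: silicon and chromium.
Solving gives x1 = 2.199, x3 = 0.7125.
Hence cost = 2.76·2.199 + 3.43·0.7125 = £8.5131.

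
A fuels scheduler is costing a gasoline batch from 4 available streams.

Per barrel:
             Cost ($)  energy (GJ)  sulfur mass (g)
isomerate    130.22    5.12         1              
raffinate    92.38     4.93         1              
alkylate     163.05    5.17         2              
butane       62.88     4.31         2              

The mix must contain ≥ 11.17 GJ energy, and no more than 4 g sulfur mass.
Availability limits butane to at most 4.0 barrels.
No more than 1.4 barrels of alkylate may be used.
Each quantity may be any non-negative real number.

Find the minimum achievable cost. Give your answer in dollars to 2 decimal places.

$181.76

This is a linear program. Let x1 = barrels of isomerate, x2 = barrels of raffinate, x3 = barrels of alkylate, x4 = barrels of butane.
Minimize 130.22x1 + 92.38x2 + 163.05x3 + 62.88x4 subject to:
  5.12x1 + 4.93x2 + 5.17x3 + 4.31x4 ≥ 11.17   (energy)
  1x1 + 1x2 + 2x3 + 2x4 ≤ 4   (sulfur mass)
  x4 ≤ 4
  x3 ≤ 1.4
  x1, x2, x3, x4 ≥ 0.
The optimal basis is {raffinate, butane}; isomerate, alkylate drop out. The energy and sulfur mass requirements are met with equality.
That vertex is x2 = 0.91892, x4 = 1.5405.
Hence cost = 92.38·0.91892 + 62.88·1.5405 = $181.7565.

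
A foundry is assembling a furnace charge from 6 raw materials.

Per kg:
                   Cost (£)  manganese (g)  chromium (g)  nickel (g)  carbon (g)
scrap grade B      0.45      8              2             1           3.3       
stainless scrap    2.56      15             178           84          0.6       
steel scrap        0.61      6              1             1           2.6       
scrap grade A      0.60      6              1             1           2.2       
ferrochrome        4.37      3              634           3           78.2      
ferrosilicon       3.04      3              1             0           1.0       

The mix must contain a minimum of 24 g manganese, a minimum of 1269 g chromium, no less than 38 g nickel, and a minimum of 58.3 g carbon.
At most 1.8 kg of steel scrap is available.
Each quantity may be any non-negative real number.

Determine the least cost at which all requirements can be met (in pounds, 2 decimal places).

£9.93

This is a linear program. Let x1 = kg of scrap grade B, x2 = kg of stainless scrap, x3 = kg of steel scrap, x4 = kg of scrap grade A, x5 = kg of ferrochrome, x6 = kg of ferrosilicon.
min 0.45x1 + 2.56x2 + 0.61x3 + 0.6x4 + 4.37x5 + 3.04x6 s.t.:
  8x1 + 15x2 + 6x3 + 6x4 + 3x5 + 3x6 ≥ 24   (manganese)
  2x1 + 178x2 + 1x3 + 1x4 + 634x5 + 1x6 ≥ 1269   (chromium)
  1x1 + 84x2 + 1x3 + 1x4 + 3x5 ≥ 38   (nickel)
  3.3x1 + 0.6x2 + 2.6x3 + 2.2x4 + 78.2x5 + 1x6 ≥ 58.3   (carbon)
  x3 ≤ 1.8
  x1, x2, x3, x4, x5, x6 ≥ 0.
The optimal basis is {scrap grade B, stainless scrap, ferrochrome}; steel scrap, scrap grade A, ferrosilicon drop out. The manganese, chromium, nickel requirements are met with equality.
That vertex is x1 = 1.604, x2 = 0.3656, x5 = 1.894.
Total cost: 0.45·1.604 + 2.56·0.3656 + 4.37·1.894 = 9.9345.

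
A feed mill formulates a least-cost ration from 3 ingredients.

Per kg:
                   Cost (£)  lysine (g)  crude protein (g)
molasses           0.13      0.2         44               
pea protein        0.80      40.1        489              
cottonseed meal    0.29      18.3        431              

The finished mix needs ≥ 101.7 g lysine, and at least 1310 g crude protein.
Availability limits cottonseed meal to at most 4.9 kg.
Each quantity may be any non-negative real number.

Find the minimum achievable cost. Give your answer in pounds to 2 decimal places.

Let x1 = kg of molasses, x2 = kg of pea protein, x3 = kg of cottonseed meal.
min 0.13x1 + 0.8x2 + 0.29x3 s.t.:
  0.2x1 + 40.1x2 + 18.3x3 ≥ 101.7   (lysine)
  44x1 + 489x2 + 431x3 ≥ 1310   (crude protein)
  x3 ≤ 4.9
  x1, x2, x3 ≥ 0.
The minimum-cost mix takes nothing from molasses — only pea protein, cottonseed meal. There the lysine and the cottonseed meal cap constraints are tight.
That vertex is x2 = 0.3, x3 = 4.9.
Objective = 0.8·0.3 + 0.29·4.9 = 1.6610.

£1.66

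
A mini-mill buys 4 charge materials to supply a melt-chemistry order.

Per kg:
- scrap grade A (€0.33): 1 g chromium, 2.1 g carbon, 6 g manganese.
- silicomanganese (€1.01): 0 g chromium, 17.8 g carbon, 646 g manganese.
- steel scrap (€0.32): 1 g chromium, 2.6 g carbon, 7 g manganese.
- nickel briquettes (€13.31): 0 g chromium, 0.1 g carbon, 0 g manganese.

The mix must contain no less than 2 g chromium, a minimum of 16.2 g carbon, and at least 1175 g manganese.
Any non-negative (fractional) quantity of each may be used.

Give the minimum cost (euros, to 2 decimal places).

This is a linear program. Let x1 = kg of scrap grade A, x2 = kg of silicomanganese, x3 = kg of steel scrap, x4 = kg of nickel briquettes.
Minimize 0.33x1 + 1.01x2 + 0.32x3 + 13.31x4 s.t.:
  1x1 + 1x3 ≥ 2   (chromium)
  2.1x1 + 17.8x2 + 2.6x3 + 0.1x4 ≥ 16.2   (carbon)
  6x1 + 646x2 + 7x3 ≥ 1175   (manganese)
  x1, x2, x3, x4 ≥ 0.
The cheapest feasible vertex uses only silicomanganese, steel scrap; scrap grade A, nickel briquettes are not used. The chromium and manganese requirements are met with equality.
Solving gives x2 = 1.7972, x3 = 2.
Cost = 1.01·1.7972 + 0.32·2 = 2.4552.

€2.46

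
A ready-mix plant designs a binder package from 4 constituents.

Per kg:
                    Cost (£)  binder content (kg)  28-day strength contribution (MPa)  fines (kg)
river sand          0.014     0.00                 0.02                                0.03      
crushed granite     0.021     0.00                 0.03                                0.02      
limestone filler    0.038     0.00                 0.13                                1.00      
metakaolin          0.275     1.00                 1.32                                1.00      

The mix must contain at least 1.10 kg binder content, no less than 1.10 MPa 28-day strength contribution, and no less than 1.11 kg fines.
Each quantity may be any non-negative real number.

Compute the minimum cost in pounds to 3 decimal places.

£0.303

Set it up as a linear program. Let x1 = kg of river sand, x2 = kg of crushed granite, x3 = kg of limestone filler, x4 = kg of metakaolin.
min 0.014x1 + 0.021x2 + 0.038x3 + 0.275x4 with:
  1x4 ≥ 1.1   (binder content)
  0.02x1 + 0.03x2 + 0.13x3 + 1.32x4 ≥ 1.1   (28-day strength contribution)
  0.03x1 + 0.02x2 + 1x3 + 1x4 ≥ 1.11   (fines)
  x1, x2, x3, x4 ≥ 0.
The cheapest feasible vertex uses only limestone filler, metakaolin; river sand, crushed granite are not used. Binding constraints: binder content and fines.
Solving gives x3 = 0.01, x4 = 1.1.
Objective = 0.038·0.01 + 0.275·1.1 = 0.30288.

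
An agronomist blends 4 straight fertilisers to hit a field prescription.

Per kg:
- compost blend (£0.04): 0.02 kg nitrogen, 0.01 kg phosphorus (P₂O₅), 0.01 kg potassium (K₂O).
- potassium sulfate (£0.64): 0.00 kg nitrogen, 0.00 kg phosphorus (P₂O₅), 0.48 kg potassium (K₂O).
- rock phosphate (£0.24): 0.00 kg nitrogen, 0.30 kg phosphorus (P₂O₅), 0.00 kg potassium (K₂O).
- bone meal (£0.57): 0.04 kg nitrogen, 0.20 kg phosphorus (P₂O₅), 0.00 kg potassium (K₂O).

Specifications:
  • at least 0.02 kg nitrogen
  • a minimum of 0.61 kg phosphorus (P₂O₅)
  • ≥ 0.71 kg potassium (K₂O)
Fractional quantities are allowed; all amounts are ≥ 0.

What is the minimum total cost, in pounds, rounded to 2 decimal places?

Let x1 = kg of compost blend, x2 = kg of potassium sulfate, x3 = kg of rock phosphate, x4 = kg of bone meal.
Minimize 0.04x1 + 0.64x2 + 0.24x3 + 0.57x4 with:
  0.02x1 + 0.04x4 ≥ 0.02   (nitrogen)
  0.01x1 + 0.3x3 + 0.2x4 ≥ 0.61   (phosphorus (P₂O₅))
  0.01x1 + 0.48x2 ≥ 0.71   (potassium (K₂O))
  x1, x2, x3, x4 ≥ 0.
The cheapest feasible vertex uses only compost blend, potassium sulfate, rock phosphate; bone meal is not used. The nitrogen, phosphorus (P₂O₅), potassium (K₂O) requirements are met with equality.
So compost blend = 1 kg, potassium sulfate = 1.458 kg, rock phosphate = 2 kg.
Cost = 0.04·1 + 0.64·1.458 + 0.24·2 = 1.4531.

£1.45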